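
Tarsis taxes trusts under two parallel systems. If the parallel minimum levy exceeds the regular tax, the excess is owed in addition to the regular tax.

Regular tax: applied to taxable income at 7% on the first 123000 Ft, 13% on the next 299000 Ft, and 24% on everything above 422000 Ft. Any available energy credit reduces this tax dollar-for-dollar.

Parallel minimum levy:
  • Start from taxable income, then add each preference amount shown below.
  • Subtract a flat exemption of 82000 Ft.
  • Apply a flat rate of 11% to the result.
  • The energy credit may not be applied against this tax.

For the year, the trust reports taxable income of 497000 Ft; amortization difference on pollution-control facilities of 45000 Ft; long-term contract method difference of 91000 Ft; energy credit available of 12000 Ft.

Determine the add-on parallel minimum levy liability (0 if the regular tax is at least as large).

Parallel minimum levy:
  Adjusted income: 497000 Ft + 45000 Ft + 91000 Ft = 633000 Ft
  Less exemption 82000 Ft → base 551000 Ft
  551000 Ft × 11% = 60610 Ft

Regular tax:
  123000 Ft × 7% = 8610 Ft
  299000 Ft × 13% = 38870 Ft
  75000 Ft × 24% = 18000 Ft
  → 65480 Ft
  Less energy credit 12000 Ft → 53480 Ft

Excess of parallel minimum levy over regular tax: 60610 Ft − 53480 Ft = 7130 Ft.

7130 Ft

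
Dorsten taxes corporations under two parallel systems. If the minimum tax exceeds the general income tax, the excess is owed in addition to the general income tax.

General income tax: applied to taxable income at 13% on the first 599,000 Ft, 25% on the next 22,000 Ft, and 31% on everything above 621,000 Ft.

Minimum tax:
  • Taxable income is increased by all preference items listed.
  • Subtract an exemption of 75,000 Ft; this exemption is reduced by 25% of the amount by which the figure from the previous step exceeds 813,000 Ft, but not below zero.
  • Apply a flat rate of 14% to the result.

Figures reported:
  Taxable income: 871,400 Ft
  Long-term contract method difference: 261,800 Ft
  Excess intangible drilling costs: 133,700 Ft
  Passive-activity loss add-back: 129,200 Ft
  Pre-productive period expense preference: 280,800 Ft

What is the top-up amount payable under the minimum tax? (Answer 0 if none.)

Minimum tax:
  Adjusted income: 871,400 Ft + 261,800 Ft + 133,700 Ft + 129,200 Ft + 280,800 Ft = 1,676,900 Ft
  Exemption: 25% × (1,676,900 Ft − 813,000 Ft) = 215,975 Ft ≥ 75,000 Ft, so the exemption is fully phased out
  Base: 1,676,900 Ft − 0 Ft = 1,676,900 Ft
  1,676,900 Ft × 14% = 234,766 Ft

General income tax:
  599,000 Ft × 13% = 77,870 Ft
  22,000 Ft × 25% = 5,500 Ft
  250,400 Ft × 31% = 77,624 Ft
  → 160,994 Ft

Excess of minimum tax over general income tax: 234,766 Ft − 160,994 Ft = 73,772 Ft.

73,772 Ft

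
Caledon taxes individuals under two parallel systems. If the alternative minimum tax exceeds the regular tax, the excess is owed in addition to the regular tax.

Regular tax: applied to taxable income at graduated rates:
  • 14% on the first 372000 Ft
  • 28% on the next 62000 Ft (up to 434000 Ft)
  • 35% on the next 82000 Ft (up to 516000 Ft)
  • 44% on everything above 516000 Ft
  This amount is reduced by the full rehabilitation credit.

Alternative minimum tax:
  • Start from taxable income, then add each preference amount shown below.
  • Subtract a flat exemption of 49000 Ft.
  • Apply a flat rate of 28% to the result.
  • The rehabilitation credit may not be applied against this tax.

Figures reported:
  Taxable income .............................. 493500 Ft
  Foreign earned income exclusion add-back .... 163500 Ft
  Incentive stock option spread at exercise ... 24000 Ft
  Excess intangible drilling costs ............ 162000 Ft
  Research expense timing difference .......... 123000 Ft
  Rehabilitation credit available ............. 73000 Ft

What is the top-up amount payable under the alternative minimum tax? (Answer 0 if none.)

239495 Ft

Regular tax:
  372000 Ft × 14% = 52080 Ft
  62000 Ft × 28% = 17360 Ft
  59500 Ft × 35% = 20825 Ft
  → 90265 Ft
  Less rehabilitation credit 73000 Ft → 17265 Ft

Alternative minimum tax:
  Adjusted income: 493500 Ft + 163500 Ft + 24000 Ft + 162000 Ft + 123000 Ft = 966000 Ft
  Less exemption 49000 Ft → base 917000 Ft
  917000 Ft × 28% = 256760 Ft

Excess of alternative minimum tax over regular tax: 256760 Ft − 17265 Ft = 239495 Ft.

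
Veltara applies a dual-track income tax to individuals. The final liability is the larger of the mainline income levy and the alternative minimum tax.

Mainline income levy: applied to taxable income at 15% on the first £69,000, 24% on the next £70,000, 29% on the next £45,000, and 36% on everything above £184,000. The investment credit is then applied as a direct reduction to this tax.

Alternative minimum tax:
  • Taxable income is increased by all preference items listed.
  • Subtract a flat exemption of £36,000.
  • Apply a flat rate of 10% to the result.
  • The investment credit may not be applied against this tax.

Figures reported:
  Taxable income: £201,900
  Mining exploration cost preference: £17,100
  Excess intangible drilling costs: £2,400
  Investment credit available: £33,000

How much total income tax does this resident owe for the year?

£18,540

Mainline income levy:
  £69,000 × 15% = £10,350
  £70,000 × 24% = £16,800
  £45,000 × 29% = £13,050
  £17,900 × 36% = £6,444
  → £46,644
  Less investment credit £33,000 → £13,644

Alternative minimum tax:
  Adjusted income: £201,900 + £17,100 + £2,400 = £221,400
  Less exemption £36,000 → base £185,400
  £185,400 × 10% = £18,540

£18,540 > £13,644, so the alternative minimum tax is the binding amount.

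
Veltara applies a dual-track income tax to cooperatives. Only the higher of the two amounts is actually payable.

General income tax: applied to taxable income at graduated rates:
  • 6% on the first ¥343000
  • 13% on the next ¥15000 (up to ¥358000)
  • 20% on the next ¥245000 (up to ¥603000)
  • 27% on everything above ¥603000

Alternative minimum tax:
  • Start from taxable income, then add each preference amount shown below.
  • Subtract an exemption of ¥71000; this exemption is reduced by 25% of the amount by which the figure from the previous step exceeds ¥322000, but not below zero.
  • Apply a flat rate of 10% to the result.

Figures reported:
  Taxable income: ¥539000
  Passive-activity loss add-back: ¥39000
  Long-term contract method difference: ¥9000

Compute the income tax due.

Alternative minimum tax:
  Adjusted income: ¥539000 + ¥39000 + ¥9000 = ¥587000
  Exemption: ¥71000 − 25% × (¥587000 − ¥322000) = ¥71000 − ¥66250 = ¥4750
  Base: ¥587000 − ¥4750 = ¥582250
  ¥582250 × 10% = ¥58225

General income tax:
  ¥343000 × 6% = ¥20580
  ¥15000 × 13% = ¥1950
  ¥181000 × 20% = ¥36200
  → ¥58730

¥58730 > ¥58225, so the general income tax governs.

¥58730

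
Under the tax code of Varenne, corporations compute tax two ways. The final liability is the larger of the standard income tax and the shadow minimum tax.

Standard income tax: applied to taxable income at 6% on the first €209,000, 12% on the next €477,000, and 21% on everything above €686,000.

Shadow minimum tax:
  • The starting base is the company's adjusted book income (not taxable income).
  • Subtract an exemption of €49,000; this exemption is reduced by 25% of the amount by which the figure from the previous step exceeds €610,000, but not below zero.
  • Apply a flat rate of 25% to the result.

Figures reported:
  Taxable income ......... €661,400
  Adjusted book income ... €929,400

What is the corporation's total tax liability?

Shadow minimum tax:
  Base (adjusted book income): €929,400
  Exemption: 25% × (€929,400 − €610,000) = €79,850 ≥ €49,000, so the exemption is fully phased out
  Base: €929,400 − €0 = €929,400
  €929,400 × 25% = €232,350

Standard income tax:
  €209,000 × 6% = €12,540
  €452,400 × 12% = €54,288
  → €66,828

€232,350 > €66,828, so the shadow minimum tax is the binding amount.

€232,350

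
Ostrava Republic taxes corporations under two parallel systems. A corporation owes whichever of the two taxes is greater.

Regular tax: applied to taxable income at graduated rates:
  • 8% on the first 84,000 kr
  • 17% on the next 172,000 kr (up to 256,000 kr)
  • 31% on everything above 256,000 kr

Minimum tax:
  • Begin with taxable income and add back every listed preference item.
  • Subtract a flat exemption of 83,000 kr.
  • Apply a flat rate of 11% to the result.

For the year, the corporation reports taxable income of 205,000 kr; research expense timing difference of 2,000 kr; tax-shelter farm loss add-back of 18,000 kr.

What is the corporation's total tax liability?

27,290 kr

Regular tax:
  84,000 kr × 8% = 6,720 kr
  121,000 kr × 17% = 20,570 kr
  → 27,290 kr

Minimum tax:
  Adjusted income: 205,000 kr + 2,000 kr + 18,000 kr = 225,000 kr
  Less exemption 83,000 kr → base 142,000 kr
  142,000 kr × 11% = 15,620 kr

27,290 kr > 15,620 kr, so the regular tax governs.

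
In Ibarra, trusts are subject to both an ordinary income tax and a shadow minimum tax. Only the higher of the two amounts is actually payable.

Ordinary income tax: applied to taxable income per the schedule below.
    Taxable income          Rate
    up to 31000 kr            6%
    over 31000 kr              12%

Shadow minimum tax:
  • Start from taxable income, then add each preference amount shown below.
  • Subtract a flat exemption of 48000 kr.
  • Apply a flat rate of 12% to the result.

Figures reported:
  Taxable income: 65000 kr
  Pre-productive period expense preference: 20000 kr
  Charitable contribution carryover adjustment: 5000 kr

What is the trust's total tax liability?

Ordinary income tax:
  31000 kr × 6% = 1860 kr
  34000 kr × 12% = 4080 kr
  → 5940 kr

Shadow minimum tax:
  Adjusted income: 65000 kr + 20000 kr + 5000 kr = 90000 kr
  Less exemption 48000 kr → base 42000 kr
  42000 kr × 12% = 5040 kr

5940 kr > 5040 kr, so the ordinary income tax governs.

5940 kr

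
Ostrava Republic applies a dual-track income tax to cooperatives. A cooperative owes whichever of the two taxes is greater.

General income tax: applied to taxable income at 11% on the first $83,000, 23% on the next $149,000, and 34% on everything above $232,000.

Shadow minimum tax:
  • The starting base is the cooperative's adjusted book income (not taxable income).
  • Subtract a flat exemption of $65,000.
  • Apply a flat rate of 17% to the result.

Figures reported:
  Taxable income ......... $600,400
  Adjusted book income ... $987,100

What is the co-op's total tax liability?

$168,656

Shadow minimum tax:
  Base (adjusted book income): $987,100
  Less exemption $65,000 → base $922,100
  $922,100 × 17% = $156,757

General income tax:
  $83,000 × 11% = $9,130
  $149,000 × 23% = $34,270
  $368,400 × 34% = $125,256
  → $168,656

$168,656 > $156,757, so the general income tax governs.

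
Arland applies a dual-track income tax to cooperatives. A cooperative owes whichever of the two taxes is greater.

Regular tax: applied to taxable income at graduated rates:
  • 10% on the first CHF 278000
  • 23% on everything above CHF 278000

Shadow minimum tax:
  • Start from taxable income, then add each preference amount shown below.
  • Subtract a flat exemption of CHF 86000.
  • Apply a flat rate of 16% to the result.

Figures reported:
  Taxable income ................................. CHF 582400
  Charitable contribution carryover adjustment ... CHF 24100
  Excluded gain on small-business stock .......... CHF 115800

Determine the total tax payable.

Regular tax:
  CHF 278000 × 10% = CHF 27800
  CHF 304400 × 23% = CHF 70012
  → CHF 97812

Shadow minimum tax:
  Adjusted income: CHF 582400 + CHF 24100 + CHF 115800 = CHF 722300
  Less exemption CHF 86000 → base CHF 636300
  CHF 636300 × 16% = CHF 101808

CHF 101808 > CHF 97812, so the shadow minimum tax is the binding amount.

CHF 101808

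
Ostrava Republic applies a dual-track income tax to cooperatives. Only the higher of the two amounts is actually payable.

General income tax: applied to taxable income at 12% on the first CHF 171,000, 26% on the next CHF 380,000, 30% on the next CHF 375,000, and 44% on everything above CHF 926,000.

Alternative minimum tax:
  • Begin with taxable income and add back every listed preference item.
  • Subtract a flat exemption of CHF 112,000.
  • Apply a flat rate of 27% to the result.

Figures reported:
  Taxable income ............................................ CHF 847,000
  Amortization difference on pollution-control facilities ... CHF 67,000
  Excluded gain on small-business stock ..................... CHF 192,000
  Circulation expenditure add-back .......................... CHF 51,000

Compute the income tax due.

CHF 282,150

General income tax:
  CHF 171,000 × 12% = CHF 20,520
  CHF 380,000 × 26% = CHF 98,800
  CHF 296,000 × 30% = CHF 88,800
  → CHF 208,120

Alternative minimum tax:
  Adjusted income: CHF 847,000 + CHF 67,000 + CHF 192,000 + CHF 51,000 = CHF 1,157,000
  Less exemption CHF 112,000 → base CHF 1,045,000
  CHF 1,045,000 × 27% = CHF 282,150

CHF 282,150 > CHF 208,120, so the alternative minimum tax is the binding amount.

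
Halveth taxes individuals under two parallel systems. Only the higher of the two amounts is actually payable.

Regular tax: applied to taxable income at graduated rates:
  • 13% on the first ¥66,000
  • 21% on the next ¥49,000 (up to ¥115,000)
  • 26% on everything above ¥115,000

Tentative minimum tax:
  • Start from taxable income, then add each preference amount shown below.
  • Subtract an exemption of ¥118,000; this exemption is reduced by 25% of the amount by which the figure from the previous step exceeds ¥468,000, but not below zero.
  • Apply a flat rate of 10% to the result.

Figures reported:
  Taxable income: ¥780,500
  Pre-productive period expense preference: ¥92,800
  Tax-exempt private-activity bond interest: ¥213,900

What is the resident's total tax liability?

Regular tax:
  ¥66,000 × 13% = ¥8,580
  ¥49,000 × 21% = ¥10,290
  ¥665,500 × 26% = ¥173,030
  → ¥191,900

Tentative minimum tax:
  Adjusted income: ¥780,500 + ¥92,800 + ¥213,900 = ¥1,087,200
  Exemption: 25% × (¥1,087,200 − ¥468,000) = ¥154,800 ≥ ¥118,000, so the exemption is fully phased out
  Base: ¥1,087,200 − ¥0 = ¥1,087,200
  ¥1,087,200 × 10% = ¥108,720

¥191,900 > ¥108,720, so the regular tax governs.

¥191,900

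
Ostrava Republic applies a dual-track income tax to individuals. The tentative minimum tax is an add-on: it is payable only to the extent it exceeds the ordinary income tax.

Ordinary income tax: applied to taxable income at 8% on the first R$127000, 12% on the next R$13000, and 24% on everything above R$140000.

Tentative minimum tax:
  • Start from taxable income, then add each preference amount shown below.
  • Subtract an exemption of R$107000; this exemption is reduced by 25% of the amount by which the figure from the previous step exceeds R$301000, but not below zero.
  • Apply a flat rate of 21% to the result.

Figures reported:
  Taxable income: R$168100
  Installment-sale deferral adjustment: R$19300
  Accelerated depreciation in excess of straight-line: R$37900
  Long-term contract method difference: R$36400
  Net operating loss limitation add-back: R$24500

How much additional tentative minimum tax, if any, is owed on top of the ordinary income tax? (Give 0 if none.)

R$19168

Tentative minimum tax:
  Adjusted income: R$168100 + R$19300 + R$37900 + R$36400 + R$24500 = R$286200
  Exemption: R$286200 ≤ R$301000, so full R$107000 applies
  Base: R$286200 − R$107000 = R$179200
  R$179200 × 21% = R$37632

Ordinary income tax:
  R$127000 × 8% = R$10160
  R$13000 × 12% = R$1560
  R$28100 × 24% = R$6744
  → R$18464

Excess of tentative minimum tax over ordinary income tax: R$37632 − R$18464 = R$19168.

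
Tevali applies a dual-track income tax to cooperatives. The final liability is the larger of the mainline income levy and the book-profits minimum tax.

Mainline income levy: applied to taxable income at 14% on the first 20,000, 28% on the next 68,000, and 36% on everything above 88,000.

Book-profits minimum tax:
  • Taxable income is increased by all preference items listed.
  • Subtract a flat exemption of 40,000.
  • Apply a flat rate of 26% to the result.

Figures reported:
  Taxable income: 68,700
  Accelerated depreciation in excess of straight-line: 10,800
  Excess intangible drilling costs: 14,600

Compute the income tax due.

16,436

Mainline income levy:
  20,000 × 14% = 2,800
  48,700 × 28% = 13,636
  → 16,436

Book-profits minimum tax:
  Adjusted income: 68,700 + 10,800 + 14,600 = 94,100
  Less exemption 40,000 → base 54,100
  54,100 × 26% = 14,066

16,436 > 14,066, so the mainline income levy governs.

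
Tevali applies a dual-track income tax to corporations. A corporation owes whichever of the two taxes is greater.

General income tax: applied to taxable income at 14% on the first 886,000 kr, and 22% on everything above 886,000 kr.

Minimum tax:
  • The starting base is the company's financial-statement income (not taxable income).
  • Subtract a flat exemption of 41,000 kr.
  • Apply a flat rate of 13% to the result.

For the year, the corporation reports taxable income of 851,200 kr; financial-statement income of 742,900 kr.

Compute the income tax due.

Minimum tax:
  Base (financial-statement income): 742,900 kr
  Less exemption 41,000 kr → base 701,900 kr
  701,900 kr × 13% = 91,247 kr

General income tax:
  851,200 kr × 14% = 119,168 kr

119,168 kr > 91,247 kr, so the general income tax governs.

119,168 kr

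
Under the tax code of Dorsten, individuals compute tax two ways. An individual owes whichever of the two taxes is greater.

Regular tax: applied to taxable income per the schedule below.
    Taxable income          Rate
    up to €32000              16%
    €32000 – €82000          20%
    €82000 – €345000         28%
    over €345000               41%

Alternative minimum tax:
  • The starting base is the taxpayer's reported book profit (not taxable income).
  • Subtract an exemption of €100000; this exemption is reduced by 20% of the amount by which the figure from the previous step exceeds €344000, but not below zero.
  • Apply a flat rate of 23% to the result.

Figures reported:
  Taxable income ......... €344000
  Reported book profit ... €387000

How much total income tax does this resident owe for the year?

€88480

Regular tax:
  €32000 × 16% = €5120
  €50000 × 20% = €10000
  €262000 × 28% = €73360
  → €88480

Alternative minimum tax:
  Base (reported book profit): €387000
  Exemption: €100000 − 20% × (€387000 − €344000) = €100000 − €8600 = €91400
  Base: €387000 − €91400 = €295600
  €295600 × 23% = €67988

€88480 > €67988, so the regular tax governs.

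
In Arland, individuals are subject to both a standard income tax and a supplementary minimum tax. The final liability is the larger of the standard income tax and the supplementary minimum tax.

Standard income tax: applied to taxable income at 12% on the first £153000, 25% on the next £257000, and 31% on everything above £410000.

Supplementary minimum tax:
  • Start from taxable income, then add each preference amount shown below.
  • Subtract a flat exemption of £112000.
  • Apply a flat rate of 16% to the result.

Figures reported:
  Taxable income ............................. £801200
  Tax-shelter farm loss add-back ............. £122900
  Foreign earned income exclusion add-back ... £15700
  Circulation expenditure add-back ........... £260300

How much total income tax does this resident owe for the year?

£203882

Supplementary minimum tax:
  Adjusted income: £801200 + £122900 + £15700 + £260300 = £1200100
  Less exemption £112000 → base £1088100
  £1088100 × 16% = £174096

Standard income tax:
  £153000 × 12% = £18360
  £257000 × 25% = £64250
  £391200 × 31% = £121272
  → £203882

£203882 > £174096, so the standard income tax governs.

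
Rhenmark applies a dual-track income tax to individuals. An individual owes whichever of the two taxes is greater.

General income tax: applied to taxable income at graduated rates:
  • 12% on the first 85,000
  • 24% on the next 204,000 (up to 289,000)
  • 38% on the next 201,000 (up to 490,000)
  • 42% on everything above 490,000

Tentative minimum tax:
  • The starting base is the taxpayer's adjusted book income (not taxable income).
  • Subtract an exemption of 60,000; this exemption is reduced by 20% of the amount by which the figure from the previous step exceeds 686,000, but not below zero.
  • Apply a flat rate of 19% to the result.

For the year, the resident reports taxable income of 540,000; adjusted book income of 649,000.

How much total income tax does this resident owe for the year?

Tentative minimum tax:
  Base (adjusted book income): 649,000
  Exemption: 649,000 ≤ 686,000, so full 60,000 applies
  Base: 649,000 − 60,000 = 589,000
  589,000 × 19% = 111,910

General income tax:
  85,000 × 12% = 10,200
  204,000 × 24% = 48,960
  201,000 × 38% = 76,380
  50,000 × 42% = 21,000
  → 156,540

156,540 > 111,910, so the general income tax governs.

156,540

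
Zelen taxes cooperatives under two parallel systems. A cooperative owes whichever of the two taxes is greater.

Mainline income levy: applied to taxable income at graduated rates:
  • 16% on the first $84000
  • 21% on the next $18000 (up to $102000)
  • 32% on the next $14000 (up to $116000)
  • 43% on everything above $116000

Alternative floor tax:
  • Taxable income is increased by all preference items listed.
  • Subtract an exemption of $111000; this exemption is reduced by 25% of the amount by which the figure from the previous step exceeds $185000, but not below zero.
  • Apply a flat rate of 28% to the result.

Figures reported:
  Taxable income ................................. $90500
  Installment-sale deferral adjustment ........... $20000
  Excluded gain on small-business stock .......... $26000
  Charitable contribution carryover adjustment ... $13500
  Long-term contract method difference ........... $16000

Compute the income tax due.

$15400

Mainline income levy:
  $84000 × 16% = $13440
  $6500 × 21% = $1365
  → $14805

Alternative floor tax:
  Adjusted income: $90500 + $20000 + $26000 + $13500 + $16000 = $166000
  Exemption: $166000 ≤ $185000, so full $111000 applies
  Base: $166000 − $111000 = $55000
  $55000 × 28% = $15400

$15400 > $14805, so the alternative floor tax is the binding amount.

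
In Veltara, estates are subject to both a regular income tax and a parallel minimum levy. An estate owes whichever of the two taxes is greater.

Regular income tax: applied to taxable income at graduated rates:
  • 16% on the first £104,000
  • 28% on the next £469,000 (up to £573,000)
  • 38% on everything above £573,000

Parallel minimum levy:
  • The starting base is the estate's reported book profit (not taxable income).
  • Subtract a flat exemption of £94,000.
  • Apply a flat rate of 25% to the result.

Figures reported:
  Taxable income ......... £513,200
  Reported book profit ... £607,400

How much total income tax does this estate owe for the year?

£131,216

Parallel minimum levy:
  Base (reported book profit): £607,400
  Less exemption £94,000 → base £513,400
  £513,400 × 25% = £128,350

Regular income tax:
  £104,000 × 16% = £16,640
  £409,200 × 28% = £114,576
  → £131,216

£131,216 > £128,350, so the regular income tax governs.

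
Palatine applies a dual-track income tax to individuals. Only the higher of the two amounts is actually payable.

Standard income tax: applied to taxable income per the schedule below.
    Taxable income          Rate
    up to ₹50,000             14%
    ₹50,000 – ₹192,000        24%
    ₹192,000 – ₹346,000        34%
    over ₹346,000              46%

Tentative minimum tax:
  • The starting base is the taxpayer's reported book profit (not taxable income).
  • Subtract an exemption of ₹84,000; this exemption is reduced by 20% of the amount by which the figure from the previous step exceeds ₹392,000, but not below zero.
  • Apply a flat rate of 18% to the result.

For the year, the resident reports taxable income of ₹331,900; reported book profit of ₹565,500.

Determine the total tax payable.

Tentative minimum tax:
  Base (reported book profit): ₹565,500
  Exemption: ₹84,000 − 20% × (₹565,500 − ₹392,000) = ₹84,000 − ₹34,700 = ₹49,300
  Base: ₹565,500 − ₹49,300 = ₹516,200
  ₹516,200 × 18% = ₹92,916

Standard income tax:
  ₹50,000 × 14% = ₹7,000
  ₹142,000 × 24% = ₹34,080
  ₹139,900 × 34% = ₹47,566
  → ₹88,646

₹92,916 > ₹88,646, so the tentative minimum tax is the binding amount.

₹92,916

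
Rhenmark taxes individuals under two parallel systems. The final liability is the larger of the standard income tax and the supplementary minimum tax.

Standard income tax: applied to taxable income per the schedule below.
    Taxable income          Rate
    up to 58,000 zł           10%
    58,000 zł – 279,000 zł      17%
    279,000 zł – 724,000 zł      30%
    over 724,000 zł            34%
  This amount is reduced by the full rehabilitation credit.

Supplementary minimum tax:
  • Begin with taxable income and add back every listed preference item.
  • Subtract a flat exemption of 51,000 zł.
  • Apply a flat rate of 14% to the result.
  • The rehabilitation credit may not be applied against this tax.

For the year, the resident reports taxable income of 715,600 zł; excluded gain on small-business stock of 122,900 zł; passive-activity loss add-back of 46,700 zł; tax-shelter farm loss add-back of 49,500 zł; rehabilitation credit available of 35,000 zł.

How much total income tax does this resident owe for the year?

139,350 zł

Standard income tax:
  58,000 zł × 10% = 5,800 zł
  221,000 zł × 17% = 37,570 zł
  436,600 zł × 30% = 130,980 zł
  → 174,350 zł
  Less rehabilitation credit 35,000 zł → 139,350 zł

Supplementary minimum tax:
  Adjusted income: 715,600 zł + 122,900 zł + 46,700 zł + 49,500 zł = 934,700 zł
  Less exemption 51,000 zł → base 883,700 zł
  883,700 zł × 14% = 123,718 zł

139,350 zł > 123,718 zł, so the standard income tax governs.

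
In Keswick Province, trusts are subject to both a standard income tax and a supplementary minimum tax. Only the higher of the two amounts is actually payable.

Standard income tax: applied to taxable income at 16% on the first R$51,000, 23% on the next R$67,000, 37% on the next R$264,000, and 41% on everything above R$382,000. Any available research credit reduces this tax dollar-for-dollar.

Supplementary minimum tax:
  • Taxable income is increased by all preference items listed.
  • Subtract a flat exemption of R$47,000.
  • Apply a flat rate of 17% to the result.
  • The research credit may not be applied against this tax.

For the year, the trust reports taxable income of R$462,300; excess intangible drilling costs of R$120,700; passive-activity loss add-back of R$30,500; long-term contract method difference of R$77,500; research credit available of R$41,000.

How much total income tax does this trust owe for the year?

R$113,173

Standard income tax:
  R$51,000 × 16% = R$8,160
  R$67,000 × 23% = R$15,410
  R$264,000 × 37% = R$97,680
  R$80,300 × 41% = R$32,923
  → R$154,173
  Less research credit R$41,000 → R$113,173

Supplementary minimum tax:
  Adjusted income: R$462,300 + R$120,700 + R$30,500 + R$77,500 = R$691,000
  Less exemption R$47,000 → base R$644,000
  R$644,000 × 17% = R$109,480

R$113,173 > R$109,480, so the standard income tax governs.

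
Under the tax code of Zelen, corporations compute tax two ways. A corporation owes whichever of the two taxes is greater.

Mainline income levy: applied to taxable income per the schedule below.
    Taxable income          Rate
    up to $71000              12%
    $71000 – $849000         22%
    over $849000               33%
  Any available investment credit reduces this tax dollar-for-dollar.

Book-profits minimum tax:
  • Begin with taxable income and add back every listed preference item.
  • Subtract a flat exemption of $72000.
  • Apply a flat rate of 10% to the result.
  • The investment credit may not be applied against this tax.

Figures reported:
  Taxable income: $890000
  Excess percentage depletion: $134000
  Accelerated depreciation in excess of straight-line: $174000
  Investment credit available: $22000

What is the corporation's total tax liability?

$171210

Book-profits minimum tax:
  Adjusted income: $890000 + $134000 + $174000 = $1198000
  Less exemption $72000 → base $1126000
  $1126000 × 10% = $112600

Mainline income levy:
  $71000 × 12% = $8520
  $778000 × 22% = $171160
  $41000 × 33% = $13530
  → $193210
  Less investment credit $22000 → $171210

$171210 > $112600, so the mainline income levy governs.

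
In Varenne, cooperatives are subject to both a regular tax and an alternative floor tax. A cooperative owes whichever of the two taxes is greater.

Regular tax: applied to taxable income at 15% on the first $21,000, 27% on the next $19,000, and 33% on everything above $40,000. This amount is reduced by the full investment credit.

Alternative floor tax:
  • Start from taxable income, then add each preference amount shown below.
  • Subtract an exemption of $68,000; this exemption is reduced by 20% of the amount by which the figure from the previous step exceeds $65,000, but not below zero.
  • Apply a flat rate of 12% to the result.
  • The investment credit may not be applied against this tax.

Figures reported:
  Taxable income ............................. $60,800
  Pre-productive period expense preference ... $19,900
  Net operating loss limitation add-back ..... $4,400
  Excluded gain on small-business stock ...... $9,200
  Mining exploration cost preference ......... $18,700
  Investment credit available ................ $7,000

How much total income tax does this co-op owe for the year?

$8,144

Alternative floor tax:
  Adjusted income: $60,800 + $19,900 + $4,400 + $9,200 + $18,700 = $113,000
  Exemption: $68,000 − 20% × ($113,000 − $65,000) = $68,000 − $9,600 = $58,400
  Base: $113,000 − $58,400 = $54,600
  $54,600 × 12% = $6,552

Regular tax:
  $21,000 × 15% = $3,150
  $19,000 × 27% = $5,130
  $20,800 × 33% = $6,864
  → $15,144
  Less investment credit $7,000 → $8,144

$8,144 > $6,552, so the regular tax governs.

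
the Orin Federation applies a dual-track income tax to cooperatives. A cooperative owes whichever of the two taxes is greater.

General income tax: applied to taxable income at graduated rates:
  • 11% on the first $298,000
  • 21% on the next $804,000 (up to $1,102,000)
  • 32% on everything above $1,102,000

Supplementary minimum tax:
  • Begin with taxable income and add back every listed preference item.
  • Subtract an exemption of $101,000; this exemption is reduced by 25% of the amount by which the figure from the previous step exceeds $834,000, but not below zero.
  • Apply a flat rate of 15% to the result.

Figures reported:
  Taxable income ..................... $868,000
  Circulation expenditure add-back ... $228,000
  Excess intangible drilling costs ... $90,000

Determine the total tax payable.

General income tax:
  $298,000 × 11% = $32,780
  $570,000 × 21% = $119,700
  → $152,480

Supplementary minimum tax:
  Adjusted income: $868,000 + $228,000 + $90,000 = $1,186,000
  Exemption: $101,000 − 25% × ($1,186,000 − $834,000) = $101,000 − $88,000 = $13,000
  Base: $1,186,000 − $13,000 = $1,173,000
  $1,173,000 × 15% = $175,950

$175,950 > $152,480, so the supplementary minimum tax is the binding amount.

$175,950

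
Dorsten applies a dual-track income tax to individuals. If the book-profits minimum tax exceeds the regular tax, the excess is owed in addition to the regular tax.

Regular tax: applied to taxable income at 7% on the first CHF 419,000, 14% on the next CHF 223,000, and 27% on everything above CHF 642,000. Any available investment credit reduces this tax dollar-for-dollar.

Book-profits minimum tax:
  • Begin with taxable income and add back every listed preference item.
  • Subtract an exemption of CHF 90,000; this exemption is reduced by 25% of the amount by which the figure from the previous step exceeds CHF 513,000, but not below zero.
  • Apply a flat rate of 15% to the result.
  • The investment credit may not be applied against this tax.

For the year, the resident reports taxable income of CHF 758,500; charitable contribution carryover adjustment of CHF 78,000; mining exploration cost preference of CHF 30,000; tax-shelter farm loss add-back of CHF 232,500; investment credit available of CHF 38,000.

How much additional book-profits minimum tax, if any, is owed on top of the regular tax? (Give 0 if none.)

CHF 110,845

Regular tax:
  CHF 419,000 × 7% = CHF 29,330
  CHF 223,000 × 14% = CHF 31,220
  CHF 116,500 × 27% = CHF 31,455
  → CHF 92,005
  Less investment credit CHF 38,000 → CHF 54,005

Book-profits minimum tax:
  Adjusted income: CHF 758,500 + CHF 78,000 + CHF 30,000 + CHF 232,500 = CHF 1,099,000
  Exemption: 25% × (CHF 1,099,000 − CHF 513,000) = CHF 146,500 ≥ CHF 90,000, so the exemption is fully phased out
  Base: CHF 1,099,000 − CHF 0 = CHF 1,099,000
  CHF 1,099,000 × 15% = CHF 164,850

Excess of book-profits minimum tax over regular tax: CHF 164,850 − CHF 54,005 = CHF 110,845.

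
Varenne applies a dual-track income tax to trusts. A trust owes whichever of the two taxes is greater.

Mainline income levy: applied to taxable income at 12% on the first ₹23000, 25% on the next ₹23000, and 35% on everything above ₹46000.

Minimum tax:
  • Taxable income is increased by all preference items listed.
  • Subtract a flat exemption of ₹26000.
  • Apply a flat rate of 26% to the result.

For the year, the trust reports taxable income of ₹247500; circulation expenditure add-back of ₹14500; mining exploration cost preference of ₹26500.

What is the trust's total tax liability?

₹79035

Minimum tax:
  Adjusted income: ₹247500 + ₹14500 + ₹26500 = ₹288500
  Less exemption ₹26000 → base ₹262500
  ₹262500 × 26% = ₹68250

Mainline income levy:
  ₹23000 × 12% = ₹2760
  ₹23000 × 25% = ₹5750
  ₹201500 × 35% = ₹70525
  → ₹79035

₹79035 > ₹68250, so the mainline income levy governs.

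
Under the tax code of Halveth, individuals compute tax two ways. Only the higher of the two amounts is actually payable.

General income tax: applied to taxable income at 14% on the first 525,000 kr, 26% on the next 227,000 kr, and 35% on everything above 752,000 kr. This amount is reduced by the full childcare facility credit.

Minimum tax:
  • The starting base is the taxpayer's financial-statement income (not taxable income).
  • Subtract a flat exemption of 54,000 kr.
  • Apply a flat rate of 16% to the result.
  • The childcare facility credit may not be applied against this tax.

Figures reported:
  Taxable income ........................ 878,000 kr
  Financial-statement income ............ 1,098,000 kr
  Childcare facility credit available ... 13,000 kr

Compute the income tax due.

167,040 kr

Minimum tax:
  Base (financial-statement income): 1,098,000 kr
  Less exemption 54,000 kr → base 1,044,000 kr
  1,044,000 kr × 16% = 167,040 kr

General income tax:
  525,000 kr × 14% = 73,500 kr
  227,000 kr × 26% = 59,020 kr
  126,000 kr × 35% = 44,100 kr
  → 176,620 kr
  Less childcare facility credit 13,000 kr → 163,620 kr

167,040 kr > 163,620 kr, so the minimum tax is the binding amount.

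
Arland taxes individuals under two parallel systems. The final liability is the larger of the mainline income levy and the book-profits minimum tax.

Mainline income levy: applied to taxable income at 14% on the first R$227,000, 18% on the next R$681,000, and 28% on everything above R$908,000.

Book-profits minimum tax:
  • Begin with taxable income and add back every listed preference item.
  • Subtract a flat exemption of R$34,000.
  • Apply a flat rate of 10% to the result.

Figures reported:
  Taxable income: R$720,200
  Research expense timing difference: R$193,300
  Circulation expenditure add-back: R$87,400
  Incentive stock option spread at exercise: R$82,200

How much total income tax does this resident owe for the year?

R$120,556

Mainline income levy:
  R$227,000 × 14% = R$31,780
  R$493,200 × 18% = R$88,776
  → R$120,556

Book-profits minimum tax:
  Adjusted income: R$720,200 + R$193,300 + R$87,400 + R$82,200 = R$1,083,100
  Less exemption R$34,000 → base R$1,049,100
  R$1,049,100 × 10% = R$104,910

R$120,556 > R$104,910, so the mainline income levy governs.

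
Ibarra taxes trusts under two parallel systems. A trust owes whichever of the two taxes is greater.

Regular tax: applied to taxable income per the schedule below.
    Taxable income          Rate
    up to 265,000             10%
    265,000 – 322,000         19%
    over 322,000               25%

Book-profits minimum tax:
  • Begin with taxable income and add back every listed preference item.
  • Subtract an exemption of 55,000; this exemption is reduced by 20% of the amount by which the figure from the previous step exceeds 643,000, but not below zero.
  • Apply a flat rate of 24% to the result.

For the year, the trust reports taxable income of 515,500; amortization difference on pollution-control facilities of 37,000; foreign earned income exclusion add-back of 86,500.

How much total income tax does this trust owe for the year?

140,160

Regular tax:
  265,000 × 10% = 26,500
  57,000 × 19% = 10,830
  193,500 × 25% = 48,375
  → 85,705

Book-profits minimum tax:
  Adjusted income: 515,500 + 37,000 + 86,500 = 639,000
  Exemption: 639,000 ≤ 643,000, so full 55,000 applies
  Base: 639,000 − 55,000 = 584,000
  584,000 × 24% = 140,160

140,160 > 85,705, so the book-profits minimum tax is the binding amount.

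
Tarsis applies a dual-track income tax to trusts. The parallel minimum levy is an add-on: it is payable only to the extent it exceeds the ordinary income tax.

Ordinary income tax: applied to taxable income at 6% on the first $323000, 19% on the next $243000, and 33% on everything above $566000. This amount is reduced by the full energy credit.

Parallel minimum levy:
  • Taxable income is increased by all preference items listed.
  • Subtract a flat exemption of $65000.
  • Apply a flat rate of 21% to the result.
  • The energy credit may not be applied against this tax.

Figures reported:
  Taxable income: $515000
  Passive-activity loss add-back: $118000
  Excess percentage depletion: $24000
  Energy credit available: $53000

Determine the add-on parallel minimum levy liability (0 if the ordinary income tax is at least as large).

Ordinary income tax:
  $323000 × 6% = $19380
  $192000 × 19% = $36480
  → $55860
  Less energy credit $53000 → $2860

Parallel minimum levy:
  Adjusted income: $515000 + $118000 + $24000 = $657000
  Less exemption $65000 → base $592000
  $592000 × 21% = $124320

Excess of parallel minimum levy over ordinary income tax: $124320 − $2860 = $121460.

$121460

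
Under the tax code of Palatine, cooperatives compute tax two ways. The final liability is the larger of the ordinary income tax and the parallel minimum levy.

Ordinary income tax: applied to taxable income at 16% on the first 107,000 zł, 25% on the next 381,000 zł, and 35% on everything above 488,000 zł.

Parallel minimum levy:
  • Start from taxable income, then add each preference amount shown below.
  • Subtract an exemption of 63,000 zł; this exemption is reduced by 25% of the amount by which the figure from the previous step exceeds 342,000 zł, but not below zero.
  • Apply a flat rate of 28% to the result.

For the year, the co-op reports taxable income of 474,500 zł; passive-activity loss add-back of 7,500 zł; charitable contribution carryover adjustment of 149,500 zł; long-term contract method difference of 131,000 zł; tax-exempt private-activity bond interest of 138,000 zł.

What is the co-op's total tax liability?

Parallel minimum levy:
  Adjusted income: 474,500 zł + 7,500 zł + 149,500 zł + 131,000 zł + 138,000 zł = 900,500 zł
  Exemption: 25% × (900,500 zł − 342,000 zł) = 139,625 zł ≥ 63,000 zł, so the exemption is fully phased out
  Base: 900,500 zł − 0 zł = 900,500 zł
  900,500 zł × 28% = 252,140 zł

Ordinary income tax:
  107,000 zł × 16% = 17,120 zł
  367,500 zł × 25% = 91,875 zł
  → 108,995 zł

252,140 zł > 108,995 zł, so the parallel minimum levy is the binding amount.

252,140 zł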